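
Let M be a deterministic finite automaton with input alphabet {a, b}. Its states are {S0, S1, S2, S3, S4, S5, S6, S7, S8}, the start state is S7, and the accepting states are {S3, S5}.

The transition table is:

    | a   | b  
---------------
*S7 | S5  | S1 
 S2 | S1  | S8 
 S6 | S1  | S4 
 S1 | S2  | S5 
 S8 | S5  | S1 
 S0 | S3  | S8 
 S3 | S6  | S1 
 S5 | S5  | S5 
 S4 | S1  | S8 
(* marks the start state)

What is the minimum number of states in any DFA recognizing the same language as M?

4

Reachable states from the start: {S1,S2,S5,S7,S8}. Unreachable: {S0,S3,S4,S6} — drop them.
Initial partition by acceptance: {S5} | {S1,S2,S7,S8}.
Split {S1,S2,S7,S8} by δ(·,a) → {S1,S2} and {S7,S8}.
Refine {S1,S2} on symbol b: members go to different blocks, giving {S1} and {S2}.
The partition is now stable with 4 blocks: {S5} | {S1} | {S7,S8} | {S2}.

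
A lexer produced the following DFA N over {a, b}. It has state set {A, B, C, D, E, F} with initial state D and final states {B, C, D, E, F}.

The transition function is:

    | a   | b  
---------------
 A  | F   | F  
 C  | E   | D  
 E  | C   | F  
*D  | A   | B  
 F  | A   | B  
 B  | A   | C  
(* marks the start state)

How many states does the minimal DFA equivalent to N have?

4

All states are reachable from the start state.
P0 = {B,C,D,E,F} | {A}.
Refine {B,C,D,E,F} on symbol a: members go to different blocks, giving {B,D,F} and {C,E}.
Split {B,D,F} by δ(·,b) → {D,F} and {B}.
Stable partition: {D,F} | {A} | {C,E} | {B} — 4 equivalence classes.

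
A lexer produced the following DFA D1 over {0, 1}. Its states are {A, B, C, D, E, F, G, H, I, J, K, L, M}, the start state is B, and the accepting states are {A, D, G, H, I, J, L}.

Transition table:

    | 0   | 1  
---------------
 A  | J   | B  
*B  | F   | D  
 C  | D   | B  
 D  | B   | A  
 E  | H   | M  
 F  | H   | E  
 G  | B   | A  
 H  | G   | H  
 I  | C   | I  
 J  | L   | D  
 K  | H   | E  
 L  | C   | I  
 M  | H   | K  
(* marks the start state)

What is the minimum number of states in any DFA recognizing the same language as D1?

All states are reachable from the start state.
Initial partition by acceptance: {A,D,G,H,I,J,L} | {B,C,E,F,K,M}.
On input 0, block {A,D,G,H,I,J,L} splits into {D,G,I,L} and {A,H,J}.
On input 1, block {D,G,I,L} splits into {D,G} and {I,L}.
Split {B,C,E,F,K,M} by δ(·,0) → {E,F,K,M} and {B} and {C}.
Split {A,H,J} by δ(·,0) → {A} and {H} and {J}.
No further refinement is possible. Final partition (8 blocks): {D,G} | {E,F,K,M} | {A} | {I,L} | {B} | {C} | {H} | {J}.

8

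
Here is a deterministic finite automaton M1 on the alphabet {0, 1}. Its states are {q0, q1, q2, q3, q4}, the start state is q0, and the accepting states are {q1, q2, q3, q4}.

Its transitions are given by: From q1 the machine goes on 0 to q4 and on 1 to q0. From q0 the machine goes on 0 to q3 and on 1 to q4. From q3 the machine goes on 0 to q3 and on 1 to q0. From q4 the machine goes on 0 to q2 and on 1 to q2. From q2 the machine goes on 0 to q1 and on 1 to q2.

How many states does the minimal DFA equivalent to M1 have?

5

Start with accepting vs non-accepting: {q1,q2,q3,q4} | {q0}.
On input 1, block {q1,q2,q3,q4} splits into {q1,q3} and {q2,q4}.
On input 0, block {q1,q3} splits into {q1} and {q3}.
On input 0, block {q2,q4} splits into {q2} and {q4}.
The partition is now stable with 5 blocks: {q1} | {q0} | {q2} | {q3} | {q4}.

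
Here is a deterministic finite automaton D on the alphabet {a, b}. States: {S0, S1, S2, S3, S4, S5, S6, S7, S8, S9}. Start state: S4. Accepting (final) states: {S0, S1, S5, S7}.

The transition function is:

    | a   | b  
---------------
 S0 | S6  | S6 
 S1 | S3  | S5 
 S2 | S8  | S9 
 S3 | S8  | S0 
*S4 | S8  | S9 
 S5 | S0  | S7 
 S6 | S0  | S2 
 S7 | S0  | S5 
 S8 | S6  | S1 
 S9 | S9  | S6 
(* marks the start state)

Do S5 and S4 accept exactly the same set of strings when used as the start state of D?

No

Every state is reachable, so we keep all 10.
P0 = {S0,S1,S5,S7} | {S2,S3,S4,S6,S8,S9}.
Split {S0,S1,S5,S7} by δ(·,a) → {S0,S1} and {S5,S7}.
Refine {S0,S1} on symbol b: members go to different blocks, giving {S0} and {S1}.
Split {S2,S3,S4,S6,S8,S9} by δ(·,a) → {S2,S3,S4,S8,S9} and {S6}.
Split {S2,S3,S4,S8,S9} by δ(·,a) → {S2,S3,S4,S9} and {S8}.
Split {S2,S3,S4,S9} by δ(·,a) → {S2,S3,S4} and {S9}.
Split {S2,S3,S4} by δ(·,b) → {S2,S4} and {S3}.
Stable partition: {S0} | {S2,S4} | {S5,S7} | {S1} | {S6} | {S8} | {S9} | {S3} — 8 equivalence classes.
S5 and S4 end up in different blocks, so they are distinguishable. For instance, the string 'ε' is accepted from only S5.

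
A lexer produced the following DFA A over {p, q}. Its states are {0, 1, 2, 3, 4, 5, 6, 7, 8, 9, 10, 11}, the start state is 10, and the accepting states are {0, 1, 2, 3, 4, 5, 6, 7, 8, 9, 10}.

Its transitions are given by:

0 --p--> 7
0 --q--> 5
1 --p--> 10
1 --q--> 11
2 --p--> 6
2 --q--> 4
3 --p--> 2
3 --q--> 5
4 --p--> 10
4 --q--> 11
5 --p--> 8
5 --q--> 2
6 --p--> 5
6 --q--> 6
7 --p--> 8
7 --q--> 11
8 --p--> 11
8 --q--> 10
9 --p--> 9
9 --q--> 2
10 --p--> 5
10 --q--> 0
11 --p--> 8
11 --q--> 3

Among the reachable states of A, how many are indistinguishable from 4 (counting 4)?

1

States {1,9} cannot be reached from the start state, so discard them.
Initial partition by acceptance: {0,2,3,4,5,6,7,8,10} | {11}.
On input p, block {0,2,3,4,5,6,7,8,10} splits into {0,2,3,4,5,6,7,10} and {8}.
Split {0,2,3,4,5,6,7,10} by δ(·,p) → {0,2,3,4,6,10} and {5,7}.
Refine {0,2,3,4,6,10} on symbol p: members go to different blocks, giving {0,6,10} and {2,3,4}.
Refine {0,6,10} on symbol q: members go to different blocks, giving {6,10} and {0}.
On input q, block {6,10} splits into {6} and {10}.
Split {5,7} by δ(·,q) → {5} and {7}.
On input p, block {2,3,4} splits into {2} and {3} and {4}.
No further refinement is possible. Final partition (10 blocks): {6} | {11} | {8} | {5} | {2} | {0} | {10} | {7} | {3} | {4}.
State 4 belongs to the block {4}, which has 1 states.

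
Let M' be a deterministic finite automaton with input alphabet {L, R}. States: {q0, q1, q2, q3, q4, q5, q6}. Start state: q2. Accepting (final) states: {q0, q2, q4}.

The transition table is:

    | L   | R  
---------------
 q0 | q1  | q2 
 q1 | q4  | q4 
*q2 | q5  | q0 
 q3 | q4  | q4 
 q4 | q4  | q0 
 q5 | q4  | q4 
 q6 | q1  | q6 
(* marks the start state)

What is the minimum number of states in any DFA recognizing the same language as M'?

States {q3,q6} cannot be reached from the start state, so discard them.
Start with accepting vs non-accepting: {q0,q2,q4} | {q1,q5}.
Refine {q0,q2,q4} on symbol L: members go to different blocks, giving {q0,q2} and {q4}.
No further refinement is possible. Final partition (3 blocks): {q0,q2} | {q1,q5} | {q4}.

3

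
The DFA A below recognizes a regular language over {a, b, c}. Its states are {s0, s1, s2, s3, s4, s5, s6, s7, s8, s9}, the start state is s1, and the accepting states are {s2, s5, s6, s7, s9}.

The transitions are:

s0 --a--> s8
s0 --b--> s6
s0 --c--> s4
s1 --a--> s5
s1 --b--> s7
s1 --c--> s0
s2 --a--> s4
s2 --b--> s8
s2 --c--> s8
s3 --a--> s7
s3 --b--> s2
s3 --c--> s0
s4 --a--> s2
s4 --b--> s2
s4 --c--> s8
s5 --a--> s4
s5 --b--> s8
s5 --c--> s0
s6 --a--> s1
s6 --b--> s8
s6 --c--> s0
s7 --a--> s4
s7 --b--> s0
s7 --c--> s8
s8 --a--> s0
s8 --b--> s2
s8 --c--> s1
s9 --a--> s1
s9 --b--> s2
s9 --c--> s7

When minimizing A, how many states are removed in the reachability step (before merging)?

2

Starting at s1 and following transitions, the reachable set is {s0, s1, s2, s4, s5, s6, s7, s8}. That leaves s3, s9 unreachable — 2 in total.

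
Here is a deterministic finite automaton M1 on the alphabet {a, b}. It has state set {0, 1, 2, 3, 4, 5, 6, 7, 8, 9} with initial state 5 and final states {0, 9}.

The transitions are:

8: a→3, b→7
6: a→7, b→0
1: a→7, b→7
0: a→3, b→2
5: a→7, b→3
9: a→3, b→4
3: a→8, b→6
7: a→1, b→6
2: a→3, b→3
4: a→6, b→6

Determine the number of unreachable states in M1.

No path from 5 leads to 4, 9; the other 8 states are all reachable.

2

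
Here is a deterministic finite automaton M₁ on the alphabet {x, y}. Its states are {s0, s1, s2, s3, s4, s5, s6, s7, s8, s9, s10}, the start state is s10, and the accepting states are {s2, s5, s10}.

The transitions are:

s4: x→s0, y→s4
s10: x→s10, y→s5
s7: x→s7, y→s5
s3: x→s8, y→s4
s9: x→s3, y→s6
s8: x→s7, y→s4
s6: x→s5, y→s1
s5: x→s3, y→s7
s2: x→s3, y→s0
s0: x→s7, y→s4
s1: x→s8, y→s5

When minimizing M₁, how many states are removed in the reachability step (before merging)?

4

BFS from s10 reaches {s0, s3, s4, s5, s7, s8, s10}; the 4 state(s) s1, s2, s6, s9 are never visited.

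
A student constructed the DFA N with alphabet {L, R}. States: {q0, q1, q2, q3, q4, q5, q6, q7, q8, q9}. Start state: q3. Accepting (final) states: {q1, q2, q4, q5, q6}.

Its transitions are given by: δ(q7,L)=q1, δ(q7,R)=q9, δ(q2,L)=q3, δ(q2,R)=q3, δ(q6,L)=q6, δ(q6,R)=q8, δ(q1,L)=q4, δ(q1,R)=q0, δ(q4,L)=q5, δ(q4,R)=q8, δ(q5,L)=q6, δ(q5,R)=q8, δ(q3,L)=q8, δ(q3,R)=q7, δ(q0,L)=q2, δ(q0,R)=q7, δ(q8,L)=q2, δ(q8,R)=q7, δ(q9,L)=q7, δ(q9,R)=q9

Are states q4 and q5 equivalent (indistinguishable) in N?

Yes

Every state is reachable, so we keep all 10.
Start with accepting vs non-accepting: {q1,q2,q4,q5,q6} | {q0,q3,q7,q8,q9}.
On input L, block {q1,q2,q4,q5,q6} splits into {q1,q4,q5,q6} and {q2}.
On input L, block {q0,q3,q7,q8,q9} splits into {q0,q8} and {q3,q9} and {q7}.
On input L, block {q3,q9} splits into {q3} and {q9}.
No further refinement is possible. Final partition (6 blocks): {q1,q4,q5,q6} | {q0,q8} | {q2} | {q3} | {q7} | {q9}.
q4 and q5 lie in the same block of the stable partition, so they are equivalent — no string distinguishes them.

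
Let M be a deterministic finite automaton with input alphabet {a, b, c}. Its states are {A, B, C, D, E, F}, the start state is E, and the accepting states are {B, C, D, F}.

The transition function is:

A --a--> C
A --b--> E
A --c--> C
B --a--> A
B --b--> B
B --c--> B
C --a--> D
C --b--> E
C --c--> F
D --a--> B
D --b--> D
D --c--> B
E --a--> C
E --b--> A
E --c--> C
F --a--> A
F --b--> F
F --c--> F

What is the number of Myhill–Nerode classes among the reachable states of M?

4

Every state is reachable, so we keep all 6.
P0 = {B,C,D,F} | {A,E}.
Split {B,C,D,F} by δ(·,a) → {B,F} and {C,D}.
On input a, block {C,D} splits into {C} and {D}.
The partition is now stable with 4 blocks: {B,F} | {A,E} | {C} | {D}.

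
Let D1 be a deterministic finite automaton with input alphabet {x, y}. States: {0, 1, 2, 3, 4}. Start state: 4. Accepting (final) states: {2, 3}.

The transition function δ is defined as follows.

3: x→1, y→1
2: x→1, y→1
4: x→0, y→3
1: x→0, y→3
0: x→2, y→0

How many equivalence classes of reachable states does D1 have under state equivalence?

Every state is reachable, so we keep all 5.
Start with accepting vs non-accepting: {2,3} | {0,1,4}.
On input x, block {0,1,4} splits into {1,4} and {0}.
No further refinement is possible. Final partition (3 blocks): {2,3} | {1,4} | {0}.

3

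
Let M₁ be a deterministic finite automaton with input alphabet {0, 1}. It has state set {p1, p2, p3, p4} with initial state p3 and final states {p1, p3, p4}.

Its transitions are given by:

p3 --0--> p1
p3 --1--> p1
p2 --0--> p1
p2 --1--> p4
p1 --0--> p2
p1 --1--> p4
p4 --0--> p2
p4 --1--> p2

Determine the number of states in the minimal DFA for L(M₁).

4

Initial partition by acceptance: {p1,p3,p4} | {p2}.
Refine {p1,p3,p4} on symbol 0: members go to different blocks, giving {p1,p4} and {p3}.
Split {p1,p4} by δ(·,1) → {p1} and {p4}.
No further refinement is possible. Final partition (4 blocks): {p1} | {p2} | {p3} | {p4}.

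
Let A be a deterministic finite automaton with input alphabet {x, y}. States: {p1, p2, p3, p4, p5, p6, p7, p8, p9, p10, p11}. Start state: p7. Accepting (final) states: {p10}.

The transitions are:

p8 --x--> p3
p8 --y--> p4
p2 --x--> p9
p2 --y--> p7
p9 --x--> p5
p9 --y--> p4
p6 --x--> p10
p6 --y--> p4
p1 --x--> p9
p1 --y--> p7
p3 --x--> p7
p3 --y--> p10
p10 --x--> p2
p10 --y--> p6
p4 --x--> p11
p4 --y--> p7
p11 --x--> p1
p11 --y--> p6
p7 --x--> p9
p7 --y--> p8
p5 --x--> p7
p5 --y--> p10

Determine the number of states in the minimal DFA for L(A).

8

Every state is reachable, so we keep all 11.
Start with accepting vs non-accepting: {p10} | {p1,p2,p3,p4,p5,p6,p7,p8,p9,p11}.
Split {p1,p2,p3,p4,p5,p6,p7,p8,p9,p11} by δ(·,x) → {p1,p2,p3,p4,p5,p7,p8,p9,p11} and {p6}.
Split {p1,p2,p3,p4,p5,p7,p8,p9,p11} by δ(·,y) → {p1,p2,p4,p7,p8,p9} and {p3,p5} and {p11}.
Split {p1,p2,p4,p7,p8,p9} by δ(·,x) → {p1,p2,p7} and {p8,p9} and {p4}.
Split {p1,p2,p7} by δ(·,y) → {p1,p2} and {p7}.
No further refinement is possible. Final partition (8 blocks): {p10} | {p1,p2} | {p6} | {p3,p5} | {p11} | {p8,p9} | {p4} | {p7}.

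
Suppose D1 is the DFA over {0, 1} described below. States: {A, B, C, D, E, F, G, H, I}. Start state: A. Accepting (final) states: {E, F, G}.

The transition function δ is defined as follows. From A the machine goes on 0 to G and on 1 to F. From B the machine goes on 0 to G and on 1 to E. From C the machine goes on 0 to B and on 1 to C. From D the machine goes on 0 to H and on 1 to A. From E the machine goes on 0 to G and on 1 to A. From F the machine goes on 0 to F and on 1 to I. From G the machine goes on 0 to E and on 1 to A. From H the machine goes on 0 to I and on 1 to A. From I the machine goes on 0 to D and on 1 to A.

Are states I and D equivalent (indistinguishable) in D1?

First remove the unreachable states {B,C}; 7 states remain.
P0 = {E,F,G} | {A,D,H,I}.
Refine {A,D,H,I} on symbol 0: members go to different blocks, giving {D,H,I} and {A}.
Split {E,F,G} by δ(·,1) → {E,G} and {F}.
The partition is now stable with 4 blocks: {E,G} | {D,H,I} | {A} | {F}.
I and D lie in the same block of the stable partition, so they are equivalent — no string distinguishes them.

Yes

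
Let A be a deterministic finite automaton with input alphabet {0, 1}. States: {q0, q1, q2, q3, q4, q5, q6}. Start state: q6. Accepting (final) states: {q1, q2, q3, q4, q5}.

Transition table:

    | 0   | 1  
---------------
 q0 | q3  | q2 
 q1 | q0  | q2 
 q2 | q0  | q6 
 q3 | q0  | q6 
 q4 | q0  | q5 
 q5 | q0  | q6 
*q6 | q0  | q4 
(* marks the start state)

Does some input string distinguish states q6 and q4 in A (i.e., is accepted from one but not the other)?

Yes

Reachable states from the start: {q0,q2,q3,q4,q5,q6}. Unreachable: {q1} — drop them.
Start with accepting vs non-accepting: {q2,q3,q4,q5} | {q0,q6}.
Split {q2,q3,q4,q5} by δ(·,1) → {q2,q3,q5} and {q4}.
Split {q0,q6} by δ(·,0) → {q0} and {q6}.
The partition is now stable with 4 blocks: {q2,q3,q5} | {q0} | {q4} | {q6}.
q6 and q4 end up in different blocks, so they are distinguishable. For instance, the string 'ε' is accepted from only q4.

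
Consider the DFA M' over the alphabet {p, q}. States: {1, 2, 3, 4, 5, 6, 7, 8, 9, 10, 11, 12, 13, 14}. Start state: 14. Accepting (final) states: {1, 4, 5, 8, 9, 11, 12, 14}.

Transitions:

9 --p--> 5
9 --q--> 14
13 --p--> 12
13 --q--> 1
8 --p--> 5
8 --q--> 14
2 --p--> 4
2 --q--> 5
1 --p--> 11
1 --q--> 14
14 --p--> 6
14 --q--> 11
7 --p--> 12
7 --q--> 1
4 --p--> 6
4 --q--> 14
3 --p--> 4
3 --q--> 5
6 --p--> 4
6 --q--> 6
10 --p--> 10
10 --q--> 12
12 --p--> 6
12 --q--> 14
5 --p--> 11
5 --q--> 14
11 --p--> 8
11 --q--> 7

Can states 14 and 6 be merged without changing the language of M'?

Reachable states from the start: {1,4,5,6,7,8,11,12,14}. Unreachable: {2,3,9,10,13} — drop them.
Start with accepting vs non-accepting: {1,4,5,8,11,12,14} | {6,7}.
Split {1,4,5,8,11,12,14} by δ(·,p) → {1,5,8,11} and {4,12,14}.
On input q, block {1,5,8,11} splits into {1,5,8} and {11}.
Refine {1,5,8} on symbol p: members go to different blocks, giving {1,5} and {8}.
Refine {6,7} on symbol q: members go to different blocks, giving {6} and {7}.
On input q, block {4,12,14} splits into {4,12} and {14}.
The partition is now stable with 7 blocks: {1,5} | {6} | {4,12} | {11} | {8} | {7} | {14}.
14 and 6 end up in different blocks, so they are distinguishable. For instance, the string 'ε' is accepted from only 14.

No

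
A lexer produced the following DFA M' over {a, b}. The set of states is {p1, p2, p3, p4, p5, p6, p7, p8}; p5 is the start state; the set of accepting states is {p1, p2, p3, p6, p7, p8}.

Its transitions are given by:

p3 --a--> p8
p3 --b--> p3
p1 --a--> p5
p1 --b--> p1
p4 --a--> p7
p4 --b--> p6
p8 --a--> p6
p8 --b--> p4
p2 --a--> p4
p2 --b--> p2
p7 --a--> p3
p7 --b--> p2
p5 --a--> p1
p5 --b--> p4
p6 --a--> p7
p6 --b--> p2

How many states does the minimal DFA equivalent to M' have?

Start with accepting vs non-accepting: {p1,p2,p3,p6,p7,p8} | {p4,p5}.
Refine {p1,p2,p3,p6,p7,p8} on symbol a: members go to different blocks, giving {p3,p6,p7,p8} and {p1,p2}.
On input b, block {p3,p6,p7,p8} splits into {p6,p7} and {p3} and {p8}.
Refine {p6,p7} on symbol a: members go to different blocks, giving {p6} and {p7}.
On input a, block {p4,p5} splits into {p4} and {p5}.
On input a, block {p1,p2} splits into {p1} and {p2}.
No further refinement is possible. Final partition (8 blocks): {p6} | {p4} | {p1} | {p3} | {p8} | {p7} | {p5} | {p2}.

8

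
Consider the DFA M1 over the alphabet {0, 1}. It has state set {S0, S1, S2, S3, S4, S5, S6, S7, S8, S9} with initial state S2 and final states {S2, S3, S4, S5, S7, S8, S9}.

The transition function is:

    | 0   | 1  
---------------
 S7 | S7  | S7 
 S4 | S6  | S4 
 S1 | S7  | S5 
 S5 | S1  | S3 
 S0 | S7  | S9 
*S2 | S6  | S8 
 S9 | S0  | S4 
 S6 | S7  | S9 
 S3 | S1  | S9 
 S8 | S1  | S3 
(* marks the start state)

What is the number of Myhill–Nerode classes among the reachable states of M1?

3

Every state is reachable, so we keep all 10.
Initial partition by acceptance: {S2,S3,S4,S5,S7,S8,S9} | {S0,S1,S6}.
Split {S2,S3,S4,S5,S7,S8,S9} by δ(·,0) → {S2,S3,S4,S5,S8,S9} and {S7}.
The partition is now stable with 3 blocks: {S2,S3,S4,S5,S8,S9} | {S0,S1,S6} | {S7}.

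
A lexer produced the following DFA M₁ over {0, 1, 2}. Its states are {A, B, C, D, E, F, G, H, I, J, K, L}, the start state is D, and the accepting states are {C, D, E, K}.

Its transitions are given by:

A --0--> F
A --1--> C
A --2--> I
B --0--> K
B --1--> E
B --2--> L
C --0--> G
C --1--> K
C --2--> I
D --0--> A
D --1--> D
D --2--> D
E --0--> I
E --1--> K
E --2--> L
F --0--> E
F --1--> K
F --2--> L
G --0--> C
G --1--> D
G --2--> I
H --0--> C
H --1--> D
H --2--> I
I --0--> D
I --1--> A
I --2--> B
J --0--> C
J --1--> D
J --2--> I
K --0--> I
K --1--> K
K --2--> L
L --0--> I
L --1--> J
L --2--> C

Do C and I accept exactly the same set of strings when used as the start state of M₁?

No

Reachable states from the start: {A,B,C,D,E,F,G,I,J,K,L}. Unreachable: {H} — drop them.
Start with accepting vs non-accepting: {C,D,E,K} | {A,B,F,G,I,J,L}.
Refine {C,D,E,K} on symbol 2: members go to different blocks, giving {C,E,K} and {D}.
On input 0, block {A,B,F,G,I,J,L} splits into {B,F,G,J} and {A,L} and {I}.
Refine {C,E,K} on symbol 0: members go to different blocks, giving {E,K} and {C}.
On input 0, block {B,F,G,J} splits into {B,F} and {G,J}.
Refine {A,L} on symbol 0: members go to different blocks, giving {A} and {L}.
Stable partition: {E,K} | {B,F} | {D} | {A} | {I} | {C} | {G,J} | {L} — 8 equivalence classes.
C and I end up in different blocks, so they are distinguishable. For instance, the string 'ε' is accepted from only C.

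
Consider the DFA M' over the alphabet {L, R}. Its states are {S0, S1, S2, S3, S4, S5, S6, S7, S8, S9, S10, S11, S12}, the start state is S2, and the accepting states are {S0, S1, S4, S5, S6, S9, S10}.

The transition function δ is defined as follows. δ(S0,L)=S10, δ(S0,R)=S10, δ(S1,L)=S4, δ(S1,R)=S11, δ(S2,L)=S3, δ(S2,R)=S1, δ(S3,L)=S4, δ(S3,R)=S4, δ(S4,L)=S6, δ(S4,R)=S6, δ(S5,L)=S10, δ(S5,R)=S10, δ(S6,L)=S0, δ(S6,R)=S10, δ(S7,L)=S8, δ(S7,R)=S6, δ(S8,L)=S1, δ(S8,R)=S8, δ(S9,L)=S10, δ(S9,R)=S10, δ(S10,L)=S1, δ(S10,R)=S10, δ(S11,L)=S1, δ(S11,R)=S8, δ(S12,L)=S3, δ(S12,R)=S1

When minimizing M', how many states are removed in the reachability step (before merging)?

4

Starting at S2 and following transitions, the reachable set is {S0, S1, S2, S3, S4, S6, S8, S10, S11}. That leaves S5, S7, S9, S12 unreachable — 4 in total.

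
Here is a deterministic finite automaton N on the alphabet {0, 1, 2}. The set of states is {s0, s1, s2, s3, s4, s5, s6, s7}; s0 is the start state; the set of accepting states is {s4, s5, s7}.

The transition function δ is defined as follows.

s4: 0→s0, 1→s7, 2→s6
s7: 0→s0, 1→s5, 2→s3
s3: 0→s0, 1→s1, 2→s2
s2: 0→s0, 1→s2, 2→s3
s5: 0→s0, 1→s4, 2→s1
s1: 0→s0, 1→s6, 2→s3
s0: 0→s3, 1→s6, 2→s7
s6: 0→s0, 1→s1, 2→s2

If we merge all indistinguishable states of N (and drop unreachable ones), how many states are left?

Every state is reachable, so we keep all 8.
Start with accepting vs non-accepting: {s4,s5,s7} | {s0,s1,s2,s3,s6}.
On input 2, block {s0,s1,s2,s3,s6} splits into {s1,s2,s3,s6} and {s0}.
No further refinement is possible. Final partition (3 blocks): {s4,s5,s7} | {s1,s2,s3,s6} | {s0}.

3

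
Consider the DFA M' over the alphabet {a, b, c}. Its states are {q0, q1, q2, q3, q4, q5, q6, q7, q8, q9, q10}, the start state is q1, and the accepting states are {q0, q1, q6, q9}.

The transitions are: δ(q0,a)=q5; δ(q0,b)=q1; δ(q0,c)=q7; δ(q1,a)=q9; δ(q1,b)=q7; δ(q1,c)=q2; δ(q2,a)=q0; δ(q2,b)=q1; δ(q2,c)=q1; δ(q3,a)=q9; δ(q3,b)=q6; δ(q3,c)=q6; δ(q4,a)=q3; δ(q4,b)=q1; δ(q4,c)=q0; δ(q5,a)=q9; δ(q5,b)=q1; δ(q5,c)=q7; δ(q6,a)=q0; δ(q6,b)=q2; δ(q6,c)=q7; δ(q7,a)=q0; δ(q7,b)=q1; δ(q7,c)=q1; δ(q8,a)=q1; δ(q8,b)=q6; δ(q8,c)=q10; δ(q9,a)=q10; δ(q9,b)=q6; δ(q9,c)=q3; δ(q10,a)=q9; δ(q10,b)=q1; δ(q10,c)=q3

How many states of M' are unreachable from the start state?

BFS from q1 reaches {q0, q1, q2, q3, q5, q6, q7, q9, q10}; the 2 state(s) q4, q8 are never visited.

2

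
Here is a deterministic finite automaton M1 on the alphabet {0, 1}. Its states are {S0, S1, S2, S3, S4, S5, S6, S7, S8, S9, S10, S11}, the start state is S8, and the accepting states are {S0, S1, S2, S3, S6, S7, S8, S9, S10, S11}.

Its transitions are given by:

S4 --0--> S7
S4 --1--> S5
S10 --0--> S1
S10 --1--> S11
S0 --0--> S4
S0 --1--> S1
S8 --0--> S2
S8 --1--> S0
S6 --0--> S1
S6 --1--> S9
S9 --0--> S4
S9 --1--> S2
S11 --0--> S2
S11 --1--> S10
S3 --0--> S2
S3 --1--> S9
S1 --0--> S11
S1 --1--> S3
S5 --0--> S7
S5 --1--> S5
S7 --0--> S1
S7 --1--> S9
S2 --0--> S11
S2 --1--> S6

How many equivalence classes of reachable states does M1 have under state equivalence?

5

All states are reachable from the start state.
Start with accepting vs non-accepting: {S0,S1,S2,S3,S6,S7,S8,S9,S10,S11} | {S4,S5}.
Refine {S0,S1,S2,S3,S6,S7,S8,S9,S10,S11} on symbol 0: members go to different blocks, giving {S1,S2,S3,S6,S7,S8,S10,S11} and {S0,S9}.
Split {S1,S2,S3,S6,S7,S8,S10,S11} by δ(·,1) → {S1,S2,S10,S11} and {S3,S6,S7,S8}.
Refine {S1,S2,S10,S11} on symbol 1: members go to different blocks, giving {S1,S2} and {S10,S11}.
The partition is now stable with 5 blocks: {S1,S2} | {S4,S5} | {S0,S9} | {S3,S6,S7,S8} | {S10,S11}.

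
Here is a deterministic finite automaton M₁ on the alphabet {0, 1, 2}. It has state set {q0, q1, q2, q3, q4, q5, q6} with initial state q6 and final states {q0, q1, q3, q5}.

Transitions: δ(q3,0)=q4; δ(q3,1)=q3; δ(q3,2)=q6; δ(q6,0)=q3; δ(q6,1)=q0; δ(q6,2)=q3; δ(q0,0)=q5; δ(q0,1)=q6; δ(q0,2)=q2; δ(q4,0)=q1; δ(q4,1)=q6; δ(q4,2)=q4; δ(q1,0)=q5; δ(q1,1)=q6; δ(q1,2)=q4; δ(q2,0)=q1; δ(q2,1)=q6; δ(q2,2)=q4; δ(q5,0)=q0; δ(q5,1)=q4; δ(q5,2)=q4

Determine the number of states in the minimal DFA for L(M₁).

5

All states are reachable from the start state.
P0 = {q0,q1,q3,q5} | {q2,q4,q6}.
Refine {q0,q1,q3,q5} on symbol 0: members go to different blocks, giving {q0,q1,q5} and {q3}.
Split {q2,q4,q6} by δ(·,0) → {q2,q4} and {q6}.
Refine {q0,q1,q5} on symbol 1: members go to different blocks, giving {q0,q1} and {q5}.
The partition is now stable with 5 blocks: {q0,q1} | {q2,q4} | {q3} | {q6} | {q5}.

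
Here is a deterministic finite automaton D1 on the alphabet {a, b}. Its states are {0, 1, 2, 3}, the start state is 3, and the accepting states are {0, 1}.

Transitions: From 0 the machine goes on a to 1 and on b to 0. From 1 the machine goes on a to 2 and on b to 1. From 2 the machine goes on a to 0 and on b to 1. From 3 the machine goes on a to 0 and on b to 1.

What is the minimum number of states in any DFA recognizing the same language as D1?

3

All states are reachable from the start state.
Start with accepting vs non-accepting: {0,1} | {2,3}.
Split {0,1} by δ(·,a) → {0} and {1}.
No further refinement is possible. Final partition (3 blocks): {0} | {2,3} | {1}.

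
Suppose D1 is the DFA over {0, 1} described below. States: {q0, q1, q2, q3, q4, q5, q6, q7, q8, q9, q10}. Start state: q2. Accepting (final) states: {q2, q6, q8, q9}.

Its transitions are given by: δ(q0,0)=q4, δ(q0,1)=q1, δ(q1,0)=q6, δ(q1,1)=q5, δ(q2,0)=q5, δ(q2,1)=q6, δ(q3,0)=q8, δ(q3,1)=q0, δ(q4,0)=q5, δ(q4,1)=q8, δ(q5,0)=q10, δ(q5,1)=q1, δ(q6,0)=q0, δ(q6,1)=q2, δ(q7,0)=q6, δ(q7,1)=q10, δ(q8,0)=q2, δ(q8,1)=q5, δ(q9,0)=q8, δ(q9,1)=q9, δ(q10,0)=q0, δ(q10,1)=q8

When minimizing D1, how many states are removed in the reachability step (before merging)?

3

No path from q2 leads to q3, q7, q9; the other 8 states are all reachable.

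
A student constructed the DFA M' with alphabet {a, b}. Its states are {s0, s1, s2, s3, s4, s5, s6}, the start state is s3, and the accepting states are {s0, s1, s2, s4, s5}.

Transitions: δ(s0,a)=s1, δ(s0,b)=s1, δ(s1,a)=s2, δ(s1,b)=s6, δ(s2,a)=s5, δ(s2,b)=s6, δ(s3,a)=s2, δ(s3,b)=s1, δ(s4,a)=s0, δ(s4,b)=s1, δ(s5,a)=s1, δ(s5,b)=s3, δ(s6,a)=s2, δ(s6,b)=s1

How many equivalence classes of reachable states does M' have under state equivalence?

2

Reachable states from the start: {s1,s2,s3,s5,s6}. Unreachable: {s0,s4} — drop them.
Initial partition by acceptance: {s1,s2,s5} | {s3,s6}.
Stable partition: {s1,s2,s5} | {s3,s6} — 2 equivalence classes.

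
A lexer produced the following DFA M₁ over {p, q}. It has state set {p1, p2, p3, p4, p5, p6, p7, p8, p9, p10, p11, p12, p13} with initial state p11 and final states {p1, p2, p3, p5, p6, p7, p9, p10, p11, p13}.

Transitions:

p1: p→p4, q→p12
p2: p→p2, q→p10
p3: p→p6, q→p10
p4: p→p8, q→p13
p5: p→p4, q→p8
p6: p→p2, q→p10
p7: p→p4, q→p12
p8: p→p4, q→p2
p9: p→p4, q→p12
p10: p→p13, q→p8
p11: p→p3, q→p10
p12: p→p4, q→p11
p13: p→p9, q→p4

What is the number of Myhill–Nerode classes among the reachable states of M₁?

Reachable states from the start: {p2,p3,p4,p6,p8,p9,p10,p11,p12,p13}. Unreachable: {p1,p5,p7} — drop them.
Initial partition by acceptance: {p2,p3,p6,p9,p10,p11,p13} | {p4,p8,p12}.
On input p, block {p2,p3,p6,p9,p10,p11,p13} splits into {p2,p3,p6,p10,p11,p13} and {p9}.
Refine {p2,p3,p6,p10,p11,p13} on symbol p: members go to different blocks, giving {p2,p3,p6,p10,p11} and {p13}.
On input p, block {p2,p3,p6,p10,p11} splits into {p2,p3,p6,p11} and {p10}.
Split {p4,p8,p12} by δ(·,q) → {p8,p12} and {p4}.
The partition is now stable with 6 blocks: {p2,p3,p6,p11} | {p8,p12} | {p9} | {p13} | {p10} | {p4}.

6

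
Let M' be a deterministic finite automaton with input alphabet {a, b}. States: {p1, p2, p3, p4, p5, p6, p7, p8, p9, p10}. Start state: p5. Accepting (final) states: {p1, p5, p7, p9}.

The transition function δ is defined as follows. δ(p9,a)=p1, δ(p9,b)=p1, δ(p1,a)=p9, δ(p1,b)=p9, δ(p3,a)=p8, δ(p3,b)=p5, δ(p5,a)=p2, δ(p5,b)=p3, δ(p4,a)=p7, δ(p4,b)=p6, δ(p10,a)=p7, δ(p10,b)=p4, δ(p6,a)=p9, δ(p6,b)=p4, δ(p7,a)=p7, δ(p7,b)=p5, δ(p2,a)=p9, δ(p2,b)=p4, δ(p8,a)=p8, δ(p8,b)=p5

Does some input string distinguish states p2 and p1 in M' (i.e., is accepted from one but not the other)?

Reachable states from the start: {p1,p2,p3,p4,p5,p6,p7,p8,p9}. Unreachable: {p10} — drop them.
Start with accepting vs non-accepting: {p1,p5,p7,p9} | {p2,p3,p4,p6,p8}.
Split {p1,p5,p7,p9} by δ(·,a) → {p1,p7,p9} and {p5}.
On input b, block {p1,p7,p9} splits into {p1,p9} and {p7}.
Split {p2,p3,p4,p6,p8} by δ(·,a) → {p2,p6} and {p3,p8} and {p4}.
Stable partition: {p1,p9} | {p2,p6} | {p5} | {p7} | {p3,p8} | {p4} — 6 equivalence classes.
p2 and p1 end up in different blocks, so they are distinguishable. For instance, the string 'ε' is accepted from only p1.

Yes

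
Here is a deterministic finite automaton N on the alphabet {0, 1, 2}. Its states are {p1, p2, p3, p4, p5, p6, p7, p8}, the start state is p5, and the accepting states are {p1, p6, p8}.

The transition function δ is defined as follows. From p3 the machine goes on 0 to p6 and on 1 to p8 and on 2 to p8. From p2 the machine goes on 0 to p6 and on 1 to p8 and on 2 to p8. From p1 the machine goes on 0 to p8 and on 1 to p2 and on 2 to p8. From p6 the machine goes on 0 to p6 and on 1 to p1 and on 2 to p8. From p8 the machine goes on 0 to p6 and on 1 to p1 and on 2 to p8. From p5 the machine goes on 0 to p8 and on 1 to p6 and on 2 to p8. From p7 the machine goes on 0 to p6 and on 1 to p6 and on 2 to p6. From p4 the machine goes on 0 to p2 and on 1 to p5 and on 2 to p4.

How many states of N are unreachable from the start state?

BFS from p5 reaches {p1, p2, p5, p6, p8}; the 3 state(s) p3, p4, p7 are never visited.

3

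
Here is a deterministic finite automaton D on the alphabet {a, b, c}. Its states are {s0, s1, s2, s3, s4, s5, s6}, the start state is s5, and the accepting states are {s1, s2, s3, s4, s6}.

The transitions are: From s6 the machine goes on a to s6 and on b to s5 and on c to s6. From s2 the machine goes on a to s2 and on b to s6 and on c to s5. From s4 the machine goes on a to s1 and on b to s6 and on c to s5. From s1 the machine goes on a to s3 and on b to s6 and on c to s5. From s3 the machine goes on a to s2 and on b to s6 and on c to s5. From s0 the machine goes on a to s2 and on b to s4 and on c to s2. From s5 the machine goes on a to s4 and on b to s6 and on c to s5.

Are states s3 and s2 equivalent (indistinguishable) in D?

Reachable states from the start: {s1,s2,s3,s4,s5,s6}. Unreachable: {s0} — drop them.
Initial partition by acceptance: {s1,s2,s3,s4,s6} | {s5}.
Refine {s1,s2,s3,s4,s6} on symbol b: members go to different blocks, giving {s1,s2,s3,s4} and {s6}.
No further refinement is possible. Final partition (3 blocks): {s1,s2,s3,s4} | {s5} | {s6}.
s3 and s2 lie in the same block of the stable partition, so they are equivalent — no string distinguishes them.

Yes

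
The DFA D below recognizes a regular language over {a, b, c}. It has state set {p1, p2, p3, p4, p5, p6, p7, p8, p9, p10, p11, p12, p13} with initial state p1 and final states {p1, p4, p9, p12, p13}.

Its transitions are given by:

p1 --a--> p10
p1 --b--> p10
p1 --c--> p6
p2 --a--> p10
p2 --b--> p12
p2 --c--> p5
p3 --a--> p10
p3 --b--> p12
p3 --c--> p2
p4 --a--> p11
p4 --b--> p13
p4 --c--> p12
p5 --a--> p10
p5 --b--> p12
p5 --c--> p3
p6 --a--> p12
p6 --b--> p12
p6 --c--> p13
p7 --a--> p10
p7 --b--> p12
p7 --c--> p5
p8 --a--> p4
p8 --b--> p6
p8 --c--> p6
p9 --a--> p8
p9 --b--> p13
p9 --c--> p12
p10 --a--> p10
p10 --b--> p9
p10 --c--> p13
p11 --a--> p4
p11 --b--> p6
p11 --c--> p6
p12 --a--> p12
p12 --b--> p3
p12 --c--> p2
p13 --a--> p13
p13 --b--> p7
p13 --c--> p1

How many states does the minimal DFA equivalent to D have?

8

Initial partition by acceptance: {p1,p4,p9,p12,p13} | {p2,p3,p5,p6,p7,p8,p10,p11}.
On input a, block {p1,p4,p9,p12,p13} splits into {p1,p4,p9} and {p12,p13}.
Split {p1,p4,p9} by δ(·,b) → {p4,p9} and {p1}.
Refine {p2,p3,p5,p6,p7,p8,p10,p11} on symbol a: members go to different blocks, giving {p2,p3,p5,p7,p10} and {p8,p11} and {p6}.
Refine {p2,p3,p5,p7,p10} on symbol b: members go to different blocks, giving {p2,p3,p5,p7} and {p10}.
Split {p12,p13} by δ(·,c) → {p12} and {p13}.
No further refinement is possible. Final partition (8 blocks): {p4,p9} | {p2,p3,p5,p7} | {p12} | {p1} | {p8,p11} | {p6} | {p10} | {p13}.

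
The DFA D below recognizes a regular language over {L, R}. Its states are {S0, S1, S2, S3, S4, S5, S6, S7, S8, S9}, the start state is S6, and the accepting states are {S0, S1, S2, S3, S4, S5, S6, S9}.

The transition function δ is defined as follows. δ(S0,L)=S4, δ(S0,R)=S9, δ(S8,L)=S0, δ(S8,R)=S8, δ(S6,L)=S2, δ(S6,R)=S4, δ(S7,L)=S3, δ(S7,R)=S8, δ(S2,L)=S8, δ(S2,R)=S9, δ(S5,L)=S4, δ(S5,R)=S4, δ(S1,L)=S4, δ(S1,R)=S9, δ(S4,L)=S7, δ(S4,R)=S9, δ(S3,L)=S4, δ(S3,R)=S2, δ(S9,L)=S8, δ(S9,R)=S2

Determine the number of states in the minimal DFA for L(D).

3

States {S1,S5} cannot be reached from the start state, so discard them.
Initial partition by acceptance: {S0,S2,S3,S4,S6,S9} | {S7,S8}.
Refine {S0,S2,S3,S4,S6,S9} on symbol L: members go to different blocks, giving {S0,S3,S6} and {S2,S4,S9}.
No further refinement is possible. Final partition (3 blocks): {S0,S3,S6} | {S7,S8} | {S2,S4,S9}.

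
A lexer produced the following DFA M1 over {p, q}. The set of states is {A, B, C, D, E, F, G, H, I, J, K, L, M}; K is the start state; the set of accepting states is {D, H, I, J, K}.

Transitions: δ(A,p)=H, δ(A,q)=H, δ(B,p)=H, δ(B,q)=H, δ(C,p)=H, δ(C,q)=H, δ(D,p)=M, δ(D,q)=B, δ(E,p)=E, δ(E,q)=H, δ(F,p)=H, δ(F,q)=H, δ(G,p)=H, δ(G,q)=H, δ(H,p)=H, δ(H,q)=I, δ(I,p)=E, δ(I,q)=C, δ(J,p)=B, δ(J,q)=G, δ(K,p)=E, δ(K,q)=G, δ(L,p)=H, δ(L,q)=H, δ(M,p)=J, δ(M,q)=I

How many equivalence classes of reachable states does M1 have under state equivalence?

First remove the unreachable states {A,B,D,F,J,L,M}; 6 states remain.
P0 = {H,I,K} | {C,E,G}.
Split {H,I,K} by δ(·,p) → {I,K} and {H}.
On input p, block {C,E,G} splits into {C,G} and {E}.
No further refinement is possible. Final partition (4 blocks): {I,K} | {C,G} | {H} | {E}.

4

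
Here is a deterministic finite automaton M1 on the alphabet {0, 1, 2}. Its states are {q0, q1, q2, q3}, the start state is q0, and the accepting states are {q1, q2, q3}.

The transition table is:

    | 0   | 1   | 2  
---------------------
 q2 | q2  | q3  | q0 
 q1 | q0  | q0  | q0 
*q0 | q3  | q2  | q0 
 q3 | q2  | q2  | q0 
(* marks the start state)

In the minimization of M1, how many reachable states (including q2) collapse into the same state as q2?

2

States {q1} cannot be reached from the start state, so discard them.
Initial partition by acceptance: {q2,q3} | {q0}.
The partition is now stable with 2 blocks: {q2,q3} | {q0}.
The equivalence class containing q2 is {q2,q3}, of size 2.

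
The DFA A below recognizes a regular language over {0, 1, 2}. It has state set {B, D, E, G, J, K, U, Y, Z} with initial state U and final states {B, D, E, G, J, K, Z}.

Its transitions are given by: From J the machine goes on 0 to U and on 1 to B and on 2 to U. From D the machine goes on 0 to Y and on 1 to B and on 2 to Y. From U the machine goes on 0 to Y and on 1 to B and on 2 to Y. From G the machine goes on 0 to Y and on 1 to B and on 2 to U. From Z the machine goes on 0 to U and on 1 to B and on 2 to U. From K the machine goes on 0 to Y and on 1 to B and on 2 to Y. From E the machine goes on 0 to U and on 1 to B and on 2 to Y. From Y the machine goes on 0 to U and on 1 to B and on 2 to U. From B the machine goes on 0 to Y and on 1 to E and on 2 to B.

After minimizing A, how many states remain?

Reachable states from the start: {B,E,U,Y}. Unreachable: {D,G,J,K,Z} — drop them.
Start with accepting vs non-accepting: {B,E} | {U,Y}.
Split {B,E} by δ(·,2) → {B} and {E}.
Stable partition: {B} | {U,Y} | {E} — 3 equivalence classes.

3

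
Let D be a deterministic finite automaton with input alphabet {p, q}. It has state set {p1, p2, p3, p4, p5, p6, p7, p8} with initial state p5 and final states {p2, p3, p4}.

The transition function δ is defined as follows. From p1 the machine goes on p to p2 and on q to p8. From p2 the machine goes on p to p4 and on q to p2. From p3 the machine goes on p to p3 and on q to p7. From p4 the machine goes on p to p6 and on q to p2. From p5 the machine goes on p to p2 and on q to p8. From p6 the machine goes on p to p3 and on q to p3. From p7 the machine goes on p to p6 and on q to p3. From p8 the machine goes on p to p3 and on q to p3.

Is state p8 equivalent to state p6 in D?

Yes

States {p1} cannot be reached from the start state, so discard them.
Start with accepting vs non-accepting: {p2,p3,p4} | {p5,p6,p7,p8}.
Refine {p2,p3,p4} on symbol p: members go to different blocks, giving {p2,p3} and {p4}.
Refine {p2,p3} on symbol p: members go to different blocks, giving {p2} and {p3}.
Refine {p5,p6,p7,p8} on symbol p: members go to different blocks, giving {p6,p8} and {p5} and {p7}.
No further refinement is possible. Final partition (6 blocks): {p2} | {p6,p8} | {p4} | {p3} | {p5} | {p7}.
p8 and p6 lie in the same block of the stable partition, so they are equivalent — no string distinguishes them.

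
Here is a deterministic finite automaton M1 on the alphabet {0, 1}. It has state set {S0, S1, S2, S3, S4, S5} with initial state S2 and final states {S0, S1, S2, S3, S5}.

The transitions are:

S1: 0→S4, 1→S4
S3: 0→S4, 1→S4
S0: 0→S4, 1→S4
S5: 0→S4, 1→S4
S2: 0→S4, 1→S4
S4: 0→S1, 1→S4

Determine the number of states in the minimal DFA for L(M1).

States {S0,S3,S5} cannot be reached from the start state, so discard them.
Initial partition by acceptance: {S1,S2} | {S4}.
No further refinement is possible. Final partition (2 blocks): {S1,S2} | {S4}.

2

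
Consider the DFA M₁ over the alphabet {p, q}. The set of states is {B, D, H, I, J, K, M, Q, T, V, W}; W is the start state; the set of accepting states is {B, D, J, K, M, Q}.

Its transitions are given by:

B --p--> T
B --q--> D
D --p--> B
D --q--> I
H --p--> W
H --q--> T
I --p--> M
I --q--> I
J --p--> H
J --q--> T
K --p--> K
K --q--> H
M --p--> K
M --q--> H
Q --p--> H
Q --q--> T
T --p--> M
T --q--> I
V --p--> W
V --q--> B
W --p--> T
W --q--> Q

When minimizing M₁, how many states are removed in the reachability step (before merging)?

4

BFS from W reaches {H, I, K, M, Q, T, W}; the 4 state(s) B, D, J, V are never visited.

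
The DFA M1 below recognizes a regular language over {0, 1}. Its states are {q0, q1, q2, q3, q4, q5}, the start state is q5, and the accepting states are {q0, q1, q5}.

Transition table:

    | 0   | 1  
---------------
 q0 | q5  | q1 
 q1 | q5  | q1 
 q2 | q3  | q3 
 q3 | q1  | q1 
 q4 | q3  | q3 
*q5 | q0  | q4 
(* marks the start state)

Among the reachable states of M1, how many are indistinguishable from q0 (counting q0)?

2

First remove the unreachable states {q2}; 5 states remain.
P0 = {q0,q1,q5} | {q3,q4}.
Split {q0,q1,q5} by δ(·,1) → {q0,q1} and {q5}.
On input 0, block {q3,q4} splits into {q3} and {q4}.
The partition is now stable with 4 blocks: {q0,q1} | {q3} | {q5} | {q4}.
The equivalence class containing q0 is {q0,q1}, of size 2.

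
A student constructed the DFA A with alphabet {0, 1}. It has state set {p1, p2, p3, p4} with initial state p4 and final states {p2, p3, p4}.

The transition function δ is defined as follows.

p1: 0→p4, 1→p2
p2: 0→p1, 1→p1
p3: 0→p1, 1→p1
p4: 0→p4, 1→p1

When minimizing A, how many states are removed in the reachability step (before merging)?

1

Starting at p4 and following transitions, the reachable set is {p1, p2, p4}. That leaves p3 unreachable — 1 in total.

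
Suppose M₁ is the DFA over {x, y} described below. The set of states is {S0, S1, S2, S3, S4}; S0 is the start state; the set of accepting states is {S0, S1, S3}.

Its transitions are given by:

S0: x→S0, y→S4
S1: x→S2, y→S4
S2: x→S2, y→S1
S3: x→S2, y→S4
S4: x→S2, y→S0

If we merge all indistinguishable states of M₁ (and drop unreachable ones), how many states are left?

States {S3} cannot be reached from the start state, so discard them.
Start with accepting vs non-accepting: {S0,S1} | {S2,S4}.
Refine {S0,S1} on symbol x: members go to different blocks, giving {S0} and {S1}.
Split {S2,S4} by δ(·,y) → {S2} and {S4}.
The partition is now stable with 4 blocks: {S0} | {S2} | {S1} | {S4}.

4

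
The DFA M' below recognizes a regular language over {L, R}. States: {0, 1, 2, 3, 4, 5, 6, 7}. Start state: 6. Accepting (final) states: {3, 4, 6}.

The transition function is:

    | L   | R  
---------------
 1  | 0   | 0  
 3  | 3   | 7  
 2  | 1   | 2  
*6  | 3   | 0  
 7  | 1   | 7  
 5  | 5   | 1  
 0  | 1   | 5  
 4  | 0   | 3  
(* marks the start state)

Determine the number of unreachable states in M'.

2

BFS from 6 reaches {0, 1, 3, 5, 6, 7}; the 2 state(s) 2, 4 are never visited.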